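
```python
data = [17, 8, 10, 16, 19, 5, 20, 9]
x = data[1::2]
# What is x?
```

data has length 8. The slice data[1::2] selects indices [1, 3, 5, 7] (1->8, 3->16, 5->5, 7->9), giving [8, 16, 5, 9].

[8, 16, 5, 9]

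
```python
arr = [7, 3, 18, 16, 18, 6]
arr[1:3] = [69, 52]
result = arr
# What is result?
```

arr starts as [7, 3, 18, 16, 18, 6] (length 6). The slice arr[1:3] covers indices [1, 2] with values [3, 18]. Replacing that slice with [69, 52] (same length) produces [7, 69, 52, 16, 18, 6].

[7, 69, 52, 16, 18, 6]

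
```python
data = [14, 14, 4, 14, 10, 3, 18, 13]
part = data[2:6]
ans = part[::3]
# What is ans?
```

data has length 8. The slice data[2:6] selects indices [2, 3, 4, 5] (2->4, 3->14, 4->10, 5->3), giving [4, 14, 10, 3]. So part = [4, 14, 10, 3]. part has length 4. The slice part[::3] selects indices [0, 3] (0->4, 3->3), giving [4, 3].

[4, 3]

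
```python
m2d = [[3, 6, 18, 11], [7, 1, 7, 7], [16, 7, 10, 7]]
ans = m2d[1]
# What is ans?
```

m2d has 3 rows. Row 1 is [7, 1, 7, 7].

[7, 1, 7, 7]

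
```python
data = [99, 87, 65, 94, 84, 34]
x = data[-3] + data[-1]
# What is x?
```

data has length 6. Negative index -3 maps to positive index 6 + (-3) = 3. data[3] = 94.
data has length 6. Negative index -1 maps to positive index 6 + (-1) = 5. data[5] = 34.
Sum: 94 + 34 = 128.

128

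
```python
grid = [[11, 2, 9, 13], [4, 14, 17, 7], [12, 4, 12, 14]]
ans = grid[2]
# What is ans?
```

grid has 3 rows. Row 2 is [12, 4, 12, 14].

[12, 4, 12, 14]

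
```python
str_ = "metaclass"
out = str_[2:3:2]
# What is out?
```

str_ has length 9. The slice str_[2:3:2] selects indices [2] (2->'t'), giving 't'.

't'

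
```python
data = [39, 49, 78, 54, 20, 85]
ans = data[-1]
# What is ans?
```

data has length 6. Negative index -1 maps to positive index 6 + (-1) = 5. data[5] = 85.

85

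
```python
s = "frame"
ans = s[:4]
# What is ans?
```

s has length 5. The slice s[:4] selects indices [0, 1, 2, 3] (0->'f', 1->'r', 2->'a', 3->'m'), giving 'fram'.

'fram'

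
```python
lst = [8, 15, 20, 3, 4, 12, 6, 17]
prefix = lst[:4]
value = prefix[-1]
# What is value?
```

lst has length 8. The slice lst[:4] selects indices [0, 1, 2, 3] (0->8, 1->15, 2->20, 3->3), giving [8, 15, 20, 3]. So prefix = [8, 15, 20, 3]. Then prefix[-1] = 3.

3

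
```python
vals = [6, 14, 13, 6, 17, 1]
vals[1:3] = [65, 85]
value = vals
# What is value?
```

vals starts as [6, 14, 13, 6, 17, 1] (length 6). The slice vals[1:3] covers indices [1, 2] with values [14, 13]. Replacing that slice with [65, 85] (same length) produces [6, 65, 85, 6, 17, 1].

[6, 65, 85, 6, 17, 1]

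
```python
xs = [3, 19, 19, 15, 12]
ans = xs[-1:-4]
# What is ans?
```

xs has length 5. The slice xs[-1:-4] resolves to an empty index range, so the result is [].

[]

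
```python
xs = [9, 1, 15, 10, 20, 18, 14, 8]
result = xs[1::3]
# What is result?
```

xs has length 8. The slice xs[1::3] selects indices [1, 4, 7] (1->1, 4->20, 7->8), giving [1, 20, 8].

[1, 20, 8]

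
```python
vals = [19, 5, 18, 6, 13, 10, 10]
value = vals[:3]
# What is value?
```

vals has length 7. The slice vals[:3] selects indices [0, 1, 2] (0->19, 1->5, 2->18), giving [19, 5, 18].

[19, 5, 18]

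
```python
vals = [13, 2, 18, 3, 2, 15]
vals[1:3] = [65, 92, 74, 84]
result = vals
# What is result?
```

vals starts as [13, 2, 18, 3, 2, 15] (length 6). The slice vals[1:3] covers indices [1, 2] with values [2, 18]. Replacing that slice with [65, 92, 74, 84] (different length) produces [13, 65, 92, 74, 84, 3, 2, 15].

[13, 65, 92, 74, 84, 3, 2, 15]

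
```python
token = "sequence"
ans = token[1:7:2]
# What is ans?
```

token has length 8. The slice token[1:7:2] selects indices [1, 3, 5] (1->'e', 3->'u', 5->'n'), giving 'eun'.

'eun'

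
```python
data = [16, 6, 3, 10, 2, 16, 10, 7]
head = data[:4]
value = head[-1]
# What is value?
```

data has length 8. The slice data[:4] selects indices [0, 1, 2, 3] (0->16, 1->6, 2->3, 3->10), giving [16, 6, 3, 10]. So head = [16, 6, 3, 10]. Then head[-1] = 10.

10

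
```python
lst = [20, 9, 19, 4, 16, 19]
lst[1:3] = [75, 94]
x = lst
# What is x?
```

lst starts as [20, 9, 19, 4, 16, 19] (length 6). The slice lst[1:3] covers indices [1, 2] with values [9, 19]. Replacing that slice with [75, 94] (same length) produces [20, 75, 94, 4, 16, 19].

[20, 75, 94, 4, 16, 19]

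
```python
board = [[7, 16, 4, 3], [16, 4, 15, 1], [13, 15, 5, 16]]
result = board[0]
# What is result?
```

board has 3 rows. Row 0 is [7, 16, 4, 3].

[7, 16, 4, 3]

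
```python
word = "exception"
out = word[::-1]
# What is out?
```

word has length 9. The slice word[::-1] selects indices [8, 7, 6, 5, 4, 3, 2, 1, 0] (8->'n', 7->'o', 6->'i', 5->'t', 4->'p', 3->'e', 2->'c', 1->'x', 0->'e'), giving 'noitpecxe'.

'noitpecxe'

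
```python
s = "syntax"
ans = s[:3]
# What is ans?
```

s has length 6. The slice s[:3] selects indices [0, 1, 2] (0->'s', 1->'y', 2->'n'), giving 'syn'.

'syn'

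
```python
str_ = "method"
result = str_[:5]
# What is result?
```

str_ has length 6. The slice str_[:5] selects indices [0, 1, 2, 3, 4] (0->'m', 1->'e', 2->'t', 3->'h', 4->'o'), giving 'metho'.

'metho'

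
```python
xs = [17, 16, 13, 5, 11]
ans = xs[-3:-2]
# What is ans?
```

xs has length 5. The slice xs[-3:-2] selects indices [2] (2->13), giving [13].

[13]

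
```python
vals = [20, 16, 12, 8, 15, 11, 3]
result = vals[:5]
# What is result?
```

vals has length 7. The slice vals[:5] selects indices [0, 1, 2, 3, 4] (0->20, 1->16, 2->12, 3->8, 4->15), giving [20, 16, 12, 8, 15].

[20, 16, 12, 8, 15]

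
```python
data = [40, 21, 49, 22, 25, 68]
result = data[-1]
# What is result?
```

data has length 6. Negative index -1 maps to positive index 6 + (-1) = 5. data[5] = 68.

68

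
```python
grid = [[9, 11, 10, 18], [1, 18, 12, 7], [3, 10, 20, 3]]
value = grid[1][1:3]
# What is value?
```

grid[1] = [1, 18, 12, 7]. grid[1] has length 4. The slice grid[1][1:3] selects indices [1, 2] (1->18, 2->12), giving [18, 12].

[18, 12]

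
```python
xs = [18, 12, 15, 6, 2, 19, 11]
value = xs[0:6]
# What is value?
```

xs has length 7. The slice xs[0:6] selects indices [0, 1, 2, 3, 4, 5] (0->18, 1->12, 2->15, 3->6, 4->2, 5->19), giving [18, 12, 15, 6, 2, 19].

[18, 12, 15, 6, 2, 19]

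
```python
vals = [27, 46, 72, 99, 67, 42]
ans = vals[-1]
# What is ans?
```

vals has length 6. Negative index -1 maps to positive index 6 + (-1) = 5. vals[5] = 42.

42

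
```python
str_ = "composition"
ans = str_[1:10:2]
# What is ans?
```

str_ has length 11. The slice str_[1:10:2] selects indices [1, 3, 5, 7, 9] (1->'o', 3->'p', 5->'s', 7->'t', 9->'o'), giving 'opsto'.

'opsto'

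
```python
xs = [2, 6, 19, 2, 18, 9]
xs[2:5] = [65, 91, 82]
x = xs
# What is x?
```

xs starts as [2, 6, 19, 2, 18, 9] (length 6). The slice xs[2:5] covers indices [2, 3, 4] with values [19, 2, 18]. Replacing that slice with [65, 91, 82] (same length) produces [2, 6, 65, 91, 82, 9].

[2, 6, 65, 91, 82, 9]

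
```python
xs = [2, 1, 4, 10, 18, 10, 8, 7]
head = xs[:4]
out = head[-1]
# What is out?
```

xs has length 8. The slice xs[:4] selects indices [0, 1, 2, 3] (0->2, 1->1, 2->4, 3->10), giving [2, 1, 4, 10]. So head = [2, 1, 4, 10]. Then head[-1] = 10.

10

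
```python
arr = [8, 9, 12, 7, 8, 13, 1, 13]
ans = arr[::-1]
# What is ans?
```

arr has length 8. The slice arr[::-1] selects indices [7, 6, 5, 4, 3, 2, 1, 0] (7->13, 6->1, 5->13, 4->8, 3->7, 2->12, 1->9, 0->8), giving [13, 1, 13, 8, 7, 12, 9, 8].

[13, 1, 13, 8, 7, 12, 9, 8]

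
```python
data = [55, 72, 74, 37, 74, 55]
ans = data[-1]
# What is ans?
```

data has length 6. Negative index -1 maps to positive index 6 + (-1) = 5. data[5] = 55.

55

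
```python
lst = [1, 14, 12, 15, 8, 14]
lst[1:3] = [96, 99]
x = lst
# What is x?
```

lst starts as [1, 14, 12, 15, 8, 14] (length 6). The slice lst[1:3] covers indices [1, 2] with values [14, 12]. Replacing that slice with [96, 99] (same length) produces [1, 96, 99, 15, 8, 14].

[1, 96, 99, 15, 8, 14]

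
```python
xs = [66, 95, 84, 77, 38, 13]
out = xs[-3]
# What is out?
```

xs has length 6. Negative index -3 maps to positive index 6 + (-3) = 3. xs[3] = 77.

77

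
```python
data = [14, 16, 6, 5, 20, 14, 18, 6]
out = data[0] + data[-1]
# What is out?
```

data has length 8. data[0] = 14.
data has length 8. Negative index -1 maps to positive index 8 + (-1) = 7. data[7] = 6.
Sum: 14 + 6 = 20.

20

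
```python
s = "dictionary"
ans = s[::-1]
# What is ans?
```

s has length 10. The slice s[::-1] selects indices [9, 8, 7, 6, 5, 4, 3, 2, 1, 0] (9->'y', 8->'r', 7->'a', 6->'n', 5->'o', 4->'i', 3->'t', 2->'c', 1->'i', 0->'d'), giving 'yranoitcid'.

'yranoitcid'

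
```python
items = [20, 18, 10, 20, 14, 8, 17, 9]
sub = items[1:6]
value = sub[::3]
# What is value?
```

items has length 8. The slice items[1:6] selects indices [1, 2, 3, 4, 5] (1->18, 2->10, 3->20, 4->14, 5->8), giving [18, 10, 20, 14, 8]. So sub = [18, 10, 20, 14, 8]. sub has length 5. The slice sub[::3] selects indices [0, 3] (0->18, 3->14), giving [18, 14].

[18, 14]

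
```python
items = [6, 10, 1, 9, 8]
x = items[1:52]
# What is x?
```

items has length 5. The slice items[1:52] selects indices [1, 2, 3, 4] (1->10, 2->1, 3->9, 4->8), giving [10, 1, 9, 8].

[10, 1, 9, 8]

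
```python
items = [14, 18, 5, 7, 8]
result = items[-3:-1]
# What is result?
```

items has length 5. The slice items[-3:-1] selects indices [2, 3] (2->5, 3->7), giving [5, 7].

[5, 7]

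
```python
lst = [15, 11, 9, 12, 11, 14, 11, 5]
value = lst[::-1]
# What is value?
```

lst has length 8. The slice lst[::-1] selects indices [7, 6, 5, 4, 3, 2, 1, 0] (7->5, 6->11, 5->14, 4->11, 3->12, 2->9, 1->11, 0->15), giving [5, 11, 14, 11, 12, 9, 11, 15].

[5, 11, 14, 11, 12, 9, 11, 15]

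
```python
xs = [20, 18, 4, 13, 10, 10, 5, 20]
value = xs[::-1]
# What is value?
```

xs has length 8. The slice xs[::-1] selects indices [7, 6, 5, 4, 3, 2, 1, 0] (7->20, 6->5, 5->10, 4->10, 3->13, 2->4, 1->18, 0->20), giving [20, 5, 10, 10, 13, 4, 18, 20].

[20, 5, 10, 10, 13, 4, 18, 20]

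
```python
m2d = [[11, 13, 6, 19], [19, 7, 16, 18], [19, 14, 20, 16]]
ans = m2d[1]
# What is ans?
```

m2d has 3 rows. Row 1 is [19, 7, 16, 18].

[19, 7, 16, 18]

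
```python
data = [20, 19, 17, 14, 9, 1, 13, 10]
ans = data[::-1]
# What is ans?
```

data has length 8. The slice data[::-1] selects indices [7, 6, 5, 4, 3, 2, 1, 0] (7->10, 6->13, 5->1, 4->9, 3->14, 2->17, 1->19, 0->20), giving [10, 13, 1, 9, 14, 17, 19, 20].

[10, 13, 1, 9, 14, 17, 19, 20]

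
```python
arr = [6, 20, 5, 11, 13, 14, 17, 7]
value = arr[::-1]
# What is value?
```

arr has length 8. The slice arr[::-1] selects indices [7, 6, 5, 4, 3, 2, 1, 0] (7->7, 6->17, 5->14, 4->13, 3->11, 2->5, 1->20, 0->6), giving [7, 17, 14, 13, 11, 5, 20, 6].

[7, 17, 14, 13, 11, 5, 20, 6]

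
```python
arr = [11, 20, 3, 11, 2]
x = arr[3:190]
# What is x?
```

arr has length 5. The slice arr[3:190] selects indices [3, 4] (3->11, 4->2), giving [11, 2].

[11, 2]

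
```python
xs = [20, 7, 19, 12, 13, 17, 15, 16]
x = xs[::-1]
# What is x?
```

xs has length 8. The slice xs[::-1] selects indices [7, 6, 5, 4, 3, 2, 1, 0] (7->16, 6->15, 5->17, 4->13, 3->12, 2->19, 1->7, 0->20), giving [16, 15, 17, 13, 12, 19, 7, 20].

[16, 15, 17, 13, 12, 19, 7, 20]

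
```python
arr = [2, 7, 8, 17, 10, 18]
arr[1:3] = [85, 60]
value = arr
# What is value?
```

arr starts as [2, 7, 8, 17, 10, 18] (length 6). The slice arr[1:3] covers indices [1, 2] with values [7, 8]. Replacing that slice with [85, 60] (same length) produces [2, 85, 60, 17, 10, 18].

[2, 85, 60, 17, 10, 18]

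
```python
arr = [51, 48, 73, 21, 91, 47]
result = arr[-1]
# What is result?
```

arr has length 6. Negative index -1 maps to positive index 6 + (-1) = 5. arr[5] = 47.

47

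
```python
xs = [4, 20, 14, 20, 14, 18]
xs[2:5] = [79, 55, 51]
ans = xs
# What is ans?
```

xs starts as [4, 20, 14, 20, 14, 18] (length 6). The slice xs[2:5] covers indices [2, 3, 4] with values [14, 20, 14]. Replacing that slice with [79, 55, 51] (same length) produces [4, 20, 79, 55, 51, 18].

[4, 20, 79, 55, 51, 18]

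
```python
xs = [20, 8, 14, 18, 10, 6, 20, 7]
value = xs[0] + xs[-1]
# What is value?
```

xs has length 8. xs[0] = 20.
xs has length 8. Negative index -1 maps to positive index 8 + (-1) = 7. xs[7] = 7.
Sum: 20 + 7 = 27.

27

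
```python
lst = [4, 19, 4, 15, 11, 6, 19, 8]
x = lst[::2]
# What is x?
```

lst has length 8. The slice lst[::2] selects indices [0, 2, 4, 6] (0->4, 2->4, 4->11, 6->19), giving [4, 4, 11, 19].

[4, 4, 11, 19]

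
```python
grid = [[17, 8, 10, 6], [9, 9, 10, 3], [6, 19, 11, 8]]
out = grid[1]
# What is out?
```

grid has 3 rows. Row 1 is [9, 9, 10, 3].

[9, 9, 10, 3]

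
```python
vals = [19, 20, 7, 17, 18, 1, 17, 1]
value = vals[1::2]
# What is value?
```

vals has length 8. The slice vals[1::2] selects indices [1, 3, 5, 7] (1->20, 3->17, 5->1, 7->1), giving [20, 17, 1, 1].

[20, 17, 1, 1]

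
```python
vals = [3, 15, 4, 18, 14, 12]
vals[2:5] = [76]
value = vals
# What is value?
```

vals starts as [3, 15, 4, 18, 14, 12] (length 6). The slice vals[2:5] covers indices [2, 3, 4] with values [4, 18, 14]. Replacing that slice with [76] (different length) produces [3, 15, 76, 12].

[3, 15, 76, 12]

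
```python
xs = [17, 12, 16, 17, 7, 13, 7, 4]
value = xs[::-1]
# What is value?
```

xs has length 8. The slice xs[::-1] selects indices [7, 6, 5, 4, 3, 2, 1, 0] (7->4, 6->7, 5->13, 4->7, 3->17, 2->16, 1->12, 0->17), giving [4, 7, 13, 7, 17, 16, 12, 17].

[4, 7, 13, 7, 17, 16, 12, 17]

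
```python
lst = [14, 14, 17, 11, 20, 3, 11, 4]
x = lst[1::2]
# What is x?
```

lst has length 8. The slice lst[1::2] selects indices [1, 3, 5, 7] (1->14, 3->11, 5->3, 7->4), giving [14, 11, 3, 4].

[14, 11, 3, 4]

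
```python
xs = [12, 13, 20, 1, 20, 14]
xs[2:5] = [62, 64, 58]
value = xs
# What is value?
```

xs starts as [12, 13, 20, 1, 20, 14] (length 6). The slice xs[2:5] covers indices [2, 3, 4] with values [20, 1, 20]. Replacing that slice with [62, 64, 58] (same length) produces [12, 13, 62, 64, 58, 14].

[12, 13, 62, 64, 58, 14]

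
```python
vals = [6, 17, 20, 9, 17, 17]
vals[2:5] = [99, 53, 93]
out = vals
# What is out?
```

vals starts as [6, 17, 20, 9, 17, 17] (length 6). The slice vals[2:5] covers indices [2, 3, 4] with values [20, 9, 17]. Replacing that slice with [99, 53, 93] (same length) produces [6, 17, 99, 53, 93, 17].

[6, 17, 99, 53, 93, 17]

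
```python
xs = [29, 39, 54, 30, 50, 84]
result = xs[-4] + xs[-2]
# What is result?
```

xs has length 6. Negative index -4 maps to positive index 6 + (-4) = 2. xs[2] = 54.
xs has length 6. Negative index -2 maps to positive index 6 + (-2) = 4. xs[4] = 50.
Sum: 54 + 50 = 104.

104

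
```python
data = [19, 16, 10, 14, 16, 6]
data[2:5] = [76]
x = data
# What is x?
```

data starts as [19, 16, 10, 14, 16, 6] (length 6). The slice data[2:5] covers indices [2, 3, 4] with values [10, 14, 16]. Replacing that slice with [76] (different length) produces [19, 16, 76, 6].

[19, 16, 76, 6]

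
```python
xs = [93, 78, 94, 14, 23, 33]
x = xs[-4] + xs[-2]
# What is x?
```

xs has length 6. Negative index -4 maps to positive index 6 + (-4) = 2. xs[2] = 94.
xs has length 6. Negative index -2 maps to positive index 6 + (-2) = 4. xs[4] = 23.
Sum: 94 + 23 = 117.

117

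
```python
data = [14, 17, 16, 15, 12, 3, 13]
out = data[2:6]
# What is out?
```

data has length 7. The slice data[2:6] selects indices [2, 3, 4, 5] (2->16, 3->15, 4->12, 5->3), giving [16, 15, 12, 3].

[16, 15, 12, 3]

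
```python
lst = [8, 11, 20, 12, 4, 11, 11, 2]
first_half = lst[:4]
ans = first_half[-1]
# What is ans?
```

lst has length 8. The slice lst[:4] selects indices [0, 1, 2, 3] (0->8, 1->11, 2->20, 3->12), giving [8, 11, 20, 12]. So first_half = [8, 11, 20, 12]. Then first_half[-1] = 12.

12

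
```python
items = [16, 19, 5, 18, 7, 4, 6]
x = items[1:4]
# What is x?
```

items has length 7. The slice items[1:4] selects indices [1, 2, 3] (1->19, 2->5, 3->18), giving [19, 5, 18].

[19, 5, 18]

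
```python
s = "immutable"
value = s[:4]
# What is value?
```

s has length 9. The slice s[:4] selects indices [0, 1, 2, 3] (0->'i', 1->'m', 2->'m', 3->'u'), giving 'immu'.

'immu'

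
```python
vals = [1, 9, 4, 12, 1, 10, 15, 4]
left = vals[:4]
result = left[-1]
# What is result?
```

vals has length 8. The slice vals[:4] selects indices [0, 1, 2, 3] (0->1, 1->9, 2->4, 3->12), giving [1, 9, 4, 12]. So left = [1, 9, 4, 12]. Then left[-1] = 12.

12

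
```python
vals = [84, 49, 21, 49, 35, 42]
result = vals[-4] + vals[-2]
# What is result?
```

vals has length 6. Negative index -4 maps to positive index 6 + (-4) = 2. vals[2] = 21.
vals has length 6. Negative index -2 maps to positive index 6 + (-2) = 4. vals[4] = 35.
Sum: 21 + 35 = 56.

56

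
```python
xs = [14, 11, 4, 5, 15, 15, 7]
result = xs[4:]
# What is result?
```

xs has length 7. The slice xs[4:] selects indices [4, 5, 6] (4->15, 5->15, 6->7), giving [15, 15, 7].

[15, 15, 7]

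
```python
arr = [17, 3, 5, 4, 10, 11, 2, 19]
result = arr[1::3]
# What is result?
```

arr has length 8. The slice arr[1::3] selects indices [1, 4, 7] (1->3, 4->10, 7->19), giving [3, 10, 19].

[3, 10, 19]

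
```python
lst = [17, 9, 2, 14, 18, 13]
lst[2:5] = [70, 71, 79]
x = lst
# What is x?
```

lst starts as [17, 9, 2, 14, 18, 13] (length 6). The slice lst[2:5] covers indices [2, 3, 4] with values [2, 14, 18]. Replacing that slice with [70, 71, 79] (same length) produces [17, 9, 70, 71, 79, 13].

[17, 9, 70, 71, 79, 13]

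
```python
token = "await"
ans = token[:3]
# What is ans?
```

token has length 5. The slice token[:3] selects indices [0, 1, 2] (0->'a', 1->'w', 2->'a'), giving 'awa'.

'awa'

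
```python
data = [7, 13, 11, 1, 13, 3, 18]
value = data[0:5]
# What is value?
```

data has length 7. The slice data[0:5] selects indices [0, 1, 2, 3, 4] (0->7, 1->13, 2->11, 3->1, 4->13), giving [7, 13, 11, 1, 13].

[7, 13, 11, 1, 13]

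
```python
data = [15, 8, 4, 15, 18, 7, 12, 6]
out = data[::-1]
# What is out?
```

data has length 8. The slice data[::-1] selects indices [7, 6, 5, 4, 3, 2, 1, 0] (7->6, 6->12, 5->7, 4->18, 3->15, 2->4, 1->8, 0->15), giving [6, 12, 7, 18, 15, 4, 8, 15].

[6, 12, 7, 18, 15, 4, 8, 15]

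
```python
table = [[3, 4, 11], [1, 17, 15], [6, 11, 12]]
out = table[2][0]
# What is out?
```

table[2] = [6, 11, 12]. Taking column 0 of that row yields 6.

6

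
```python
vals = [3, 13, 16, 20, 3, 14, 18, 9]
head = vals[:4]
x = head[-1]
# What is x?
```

vals has length 8. The slice vals[:4] selects indices [0, 1, 2, 3] (0->3, 1->13, 2->16, 3->20), giving [3, 13, 16, 20]. So head = [3, 13, 16, 20]. Then head[-1] = 20.

20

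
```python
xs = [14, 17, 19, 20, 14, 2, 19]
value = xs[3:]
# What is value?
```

xs has length 7. The slice xs[3:] selects indices [3, 4, 5, 6] (3->20, 4->14, 5->2, 6->19), giving [20, 14, 2, 19].

[20, 14, 2, 19]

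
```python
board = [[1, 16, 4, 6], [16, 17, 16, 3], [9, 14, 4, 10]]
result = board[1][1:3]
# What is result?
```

board[1] = [16, 17, 16, 3]. board[1] has length 4. The slice board[1][1:3] selects indices [1, 2] (1->17, 2->16), giving [17, 16].

[17, 16]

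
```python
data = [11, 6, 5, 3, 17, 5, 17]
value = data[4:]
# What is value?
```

data has length 7. The slice data[4:] selects indices [4, 5, 6] (4->17, 5->5, 6->17), giving [17, 5, 17].

[17, 5, 17]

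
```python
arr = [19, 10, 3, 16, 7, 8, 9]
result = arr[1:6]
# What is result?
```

arr has length 7. The slice arr[1:6] selects indices [1, 2, 3, 4, 5] (1->10, 2->3, 3->16, 4->7, 5->8), giving [10, 3, 16, 7, 8].

[10, 3, 16, 7, 8]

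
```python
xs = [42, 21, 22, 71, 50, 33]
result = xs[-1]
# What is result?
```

xs has length 6. Negative index -1 maps to positive index 6 + (-1) = 5. xs[5] = 33.

33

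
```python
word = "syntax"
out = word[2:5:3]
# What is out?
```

word has length 6. The slice word[2:5:3] selects indices [2] (2->'n'), giving 'n'.

'n'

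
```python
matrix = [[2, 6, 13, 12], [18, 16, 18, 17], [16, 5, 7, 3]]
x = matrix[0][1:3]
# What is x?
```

matrix[0] = [2, 6, 13, 12]. matrix[0] has length 4. The slice matrix[0][1:3] selects indices [1, 2] (1->6, 2->13), giving [6, 13].

[6, 13]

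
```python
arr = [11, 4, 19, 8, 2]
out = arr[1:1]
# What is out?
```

arr has length 5. The slice arr[1:1] resolves to an empty index range, so the result is [].

[]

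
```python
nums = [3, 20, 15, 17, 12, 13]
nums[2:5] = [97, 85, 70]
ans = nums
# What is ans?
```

nums starts as [3, 20, 15, 17, 12, 13] (length 6). The slice nums[2:5] covers indices [2, 3, 4] with values [15, 17, 12]. Replacing that slice with [97, 85, 70] (same length) produces [3, 20, 97, 85, 70, 13].

[3, 20, 97, 85, 70, 13]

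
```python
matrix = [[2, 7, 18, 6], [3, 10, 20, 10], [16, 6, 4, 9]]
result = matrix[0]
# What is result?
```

matrix has 3 rows. Row 0 is [2, 7, 18, 6].

[2, 7, 18, 6]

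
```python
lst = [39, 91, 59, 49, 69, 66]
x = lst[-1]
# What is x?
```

lst has length 6. Negative index -1 maps to positive index 6 + (-1) = 5. lst[5] = 66.

66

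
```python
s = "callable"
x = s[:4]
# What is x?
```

s has length 8. The slice s[:4] selects indices [0, 1, 2, 3] (0->'c', 1->'a', 2->'l', 3->'l'), giving 'call'.

'call'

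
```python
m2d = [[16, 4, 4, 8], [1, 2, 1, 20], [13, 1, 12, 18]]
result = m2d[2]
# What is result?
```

m2d has 3 rows. Row 2 is [13, 1, 12, 18].

[13, 1, 12, 18]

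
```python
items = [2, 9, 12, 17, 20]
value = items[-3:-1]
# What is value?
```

items has length 5. The slice items[-3:-1] selects indices [2, 3] (2->12, 3->17), giving [12, 17].

[12, 17]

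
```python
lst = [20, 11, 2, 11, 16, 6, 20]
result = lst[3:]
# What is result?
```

lst has length 7. The slice lst[3:] selects indices [3, 4, 5, 6] (3->11, 4->16, 5->6, 6->20), giving [11, 16, 6, 20].

[11, 16, 6, 20]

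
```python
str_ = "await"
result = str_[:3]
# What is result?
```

str_ has length 5. The slice str_[:3] selects indices [0, 1, 2] (0->'a', 1->'w', 2->'a'), giving 'awa'.

'awa'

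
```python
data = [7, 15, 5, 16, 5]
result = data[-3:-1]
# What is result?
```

data has length 5. The slice data[-3:-1] selects indices [2, 3] (2->5, 3->16), giving [5, 16].

[5, 16]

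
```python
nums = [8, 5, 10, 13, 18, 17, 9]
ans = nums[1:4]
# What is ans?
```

nums has length 7. The slice nums[1:4] selects indices [1, 2, 3] (1->5, 2->10, 3->13), giving [5, 10, 13].

[5, 10, 13]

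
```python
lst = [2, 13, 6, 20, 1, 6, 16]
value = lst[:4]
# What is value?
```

lst has length 7. The slice lst[:4] selects indices [0, 1, 2, 3] (0->2, 1->13, 2->6, 3->20), giving [2, 13, 6, 20].

[2, 13, 6, 20]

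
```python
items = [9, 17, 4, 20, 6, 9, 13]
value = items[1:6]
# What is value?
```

items has length 7. The slice items[1:6] selects indices [1, 2, 3, 4, 5] (1->17, 2->4, 3->20, 4->6, 5->9), giving [17, 4, 20, 6, 9].

[17, 4, 20, 6, 9]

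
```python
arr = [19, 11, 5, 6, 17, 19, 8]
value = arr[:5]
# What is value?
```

arr has length 7. The slice arr[:5] selects indices [0, 1, 2, 3, 4] (0->19, 1->11, 2->5, 3->6, 4->17), giving [19, 11, 5, 6, 17].

[19, 11, 5, 6, 17]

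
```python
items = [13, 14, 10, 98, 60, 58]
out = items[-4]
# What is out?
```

items has length 6. Negative index -4 maps to positive index 6 + (-4) = 2. items[2] = 10.

10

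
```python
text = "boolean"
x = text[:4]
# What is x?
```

text has length 7. The slice text[:4] selects indices [0, 1, 2, 3] (0->'b', 1->'o', 2->'o', 3->'l'), giving 'bool'.

'bool'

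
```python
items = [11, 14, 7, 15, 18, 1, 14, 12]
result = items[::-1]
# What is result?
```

items has length 8. The slice items[::-1] selects indices [7, 6, 5, 4, 3, 2, 1, 0] (7->12, 6->14, 5->1, 4->18, 3->15, 2->7, 1->14, 0->11), giving [12, 14, 1, 18, 15, 7, 14, 11].

[12, 14, 1, 18, 15, 7, 14, 11]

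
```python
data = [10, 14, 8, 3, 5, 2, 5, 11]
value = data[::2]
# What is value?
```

data has length 8. The slice data[::2] selects indices [0, 2, 4, 6] (0->10, 2->8, 4->5, 6->5), giving [10, 8, 5, 5].

[10, 8, 5, 5]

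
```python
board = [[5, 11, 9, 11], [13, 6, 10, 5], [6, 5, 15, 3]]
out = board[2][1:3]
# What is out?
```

board[2] = [6, 5, 15, 3]. board[2] has length 4. The slice board[2][1:3] selects indices [1, 2] (1->5, 2->15), giving [5, 15].

[5, 15]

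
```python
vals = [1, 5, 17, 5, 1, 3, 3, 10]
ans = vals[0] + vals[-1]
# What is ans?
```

vals has length 8. vals[0] = 1.
vals has length 8. Negative index -1 maps to positive index 8 + (-1) = 7. vals[7] = 10.
Sum: 1 + 10 = 11.

11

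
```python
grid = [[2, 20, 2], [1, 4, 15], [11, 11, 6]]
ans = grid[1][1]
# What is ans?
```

grid[1] = [1, 4, 15]. Taking column 1 of that row yields 4.

4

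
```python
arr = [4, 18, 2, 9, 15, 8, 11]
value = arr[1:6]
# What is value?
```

arr has length 7. The slice arr[1:6] selects indices [1, 2, 3, 4, 5] (1->18, 2->2, 3->9, 4->15, 5->8), giving [18, 2, 9, 15, 8].

[18, 2, 9, 15, 8]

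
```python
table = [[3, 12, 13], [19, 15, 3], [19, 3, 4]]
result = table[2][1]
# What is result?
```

table[2] = [19, 3, 4]. Taking column 1 of that row yields 3.

3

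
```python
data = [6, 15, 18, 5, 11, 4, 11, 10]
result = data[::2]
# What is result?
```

data has length 8. The slice data[::2] selects indices [0, 2, 4, 6] (0->6, 2->18, 4->11, 6->11), giving [6, 18, 11, 11].

[6, 18, 11, 11]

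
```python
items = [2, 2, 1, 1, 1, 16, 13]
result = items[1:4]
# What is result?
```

items has length 7. The slice items[1:4] selects indices [1, 2, 3] (1->2, 2->1, 3->1), giving [2, 1, 1].

[2, 1, 1]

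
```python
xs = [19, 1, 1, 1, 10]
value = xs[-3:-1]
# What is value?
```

xs has length 5. The slice xs[-3:-1] selects indices [2, 3] (2->1, 3->1), giving [1, 1].

[1, 1]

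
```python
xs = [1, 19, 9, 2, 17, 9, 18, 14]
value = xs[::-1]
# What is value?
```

xs has length 8. The slice xs[::-1] selects indices [7, 6, 5, 4, 3, 2, 1, 0] (7->14, 6->18, 5->9, 4->17, 3->2, 2->9, 1->19, 0->1), giving [14, 18, 9, 17, 2, 9, 19, 1].

[14, 18, 9, 17, 2, 9, 19, 1]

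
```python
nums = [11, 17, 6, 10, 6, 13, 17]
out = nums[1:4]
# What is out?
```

nums has length 7. The slice nums[1:4] selects indices [1, 2, 3] (1->17, 2->6, 3->10), giving [17, 6, 10].

[17, 6, 10]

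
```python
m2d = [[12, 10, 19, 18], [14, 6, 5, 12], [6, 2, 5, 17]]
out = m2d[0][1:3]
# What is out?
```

m2d[0] = [12, 10, 19, 18]. m2d[0] has length 4. The slice m2d[0][1:3] selects indices [1, 2] (1->10, 2->19), giving [10, 19].

[10, 19]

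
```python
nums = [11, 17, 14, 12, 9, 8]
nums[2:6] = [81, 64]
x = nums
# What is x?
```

nums starts as [11, 17, 14, 12, 9, 8] (length 6). The slice nums[2:6] covers indices [2, 3, 4, 5] with values [14, 12, 9, 8]. Replacing that slice with [81, 64] (different length) produces [11, 17, 81, 64].

[11, 17, 81, 64]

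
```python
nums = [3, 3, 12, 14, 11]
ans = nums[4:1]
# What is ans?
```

nums has length 5. The slice nums[4:1] resolves to an empty index range, so the result is [].

[]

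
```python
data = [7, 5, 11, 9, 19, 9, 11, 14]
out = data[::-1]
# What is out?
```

data has length 8. The slice data[::-1] selects indices [7, 6, 5, 4, 3, 2, 1, 0] (7->14, 6->11, 5->9, 4->19, 3->9, 2->11, 1->5, 0->7), giving [14, 11, 9, 19, 9, 11, 5, 7].

[14, 11, 9, 19, 9, 11, 5, 7]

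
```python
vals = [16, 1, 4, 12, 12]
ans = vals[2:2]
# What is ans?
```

vals has length 5. The slice vals[2:2] resolves to an empty index range, so the result is [].

[]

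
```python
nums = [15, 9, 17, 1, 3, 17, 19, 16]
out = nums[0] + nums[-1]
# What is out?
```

nums has length 8. nums[0] = 15.
nums has length 8. Negative index -1 maps to positive index 8 + (-1) = 7. nums[7] = 16.
Sum: 15 + 16 = 31.

31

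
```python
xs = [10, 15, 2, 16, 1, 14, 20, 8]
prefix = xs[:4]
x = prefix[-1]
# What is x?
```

xs has length 8. The slice xs[:4] selects indices [0, 1, 2, 3] (0->10, 1->15, 2->2, 3->16), giving [10, 15, 2, 16]. So prefix = [10, 15, 2, 16]. Then prefix[-1] = 16.

16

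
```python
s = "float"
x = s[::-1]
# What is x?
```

s has length 5. The slice s[::-1] selects indices [4, 3, 2, 1, 0] (4->'t', 3->'a', 2->'o', 1->'l', 0->'f'), giving 'taolf'.

'taolf'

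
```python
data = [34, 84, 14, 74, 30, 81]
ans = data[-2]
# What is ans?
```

data has length 6. Negative index -2 maps to positive index 6 + (-2) = 4. data[4] = 30.

30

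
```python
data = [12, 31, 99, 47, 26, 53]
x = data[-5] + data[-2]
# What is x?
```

data has length 6. Negative index -5 maps to positive index 6 + (-5) = 1. data[1] = 31.
data has length 6. Negative index -2 maps to positive index 6 + (-2) = 4. data[4] = 26.
Sum: 31 + 26 = 57.

57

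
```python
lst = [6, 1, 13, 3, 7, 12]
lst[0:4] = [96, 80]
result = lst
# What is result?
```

lst starts as [6, 1, 13, 3, 7, 12] (length 6). The slice lst[0:4] covers indices [0, 1, 2, 3] with values [6, 1, 13, 3]. Replacing that slice with [96, 80] (different length) produces [96, 80, 7, 12].

[96, 80, 7, 12]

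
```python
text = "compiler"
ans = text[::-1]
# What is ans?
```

text has length 8. The slice text[::-1] selects indices [7, 6, 5, 4, 3, 2, 1, 0] (7->'r', 6->'e', 5->'l', 4->'i', 3->'p', 2->'m', 1->'o', 0->'c'), giving 'relipmoc'.

'relipmoc'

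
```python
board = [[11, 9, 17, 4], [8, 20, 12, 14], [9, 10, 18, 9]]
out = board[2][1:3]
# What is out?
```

board[2] = [9, 10, 18, 9]. board[2] has length 4. The slice board[2][1:3] selects indices [1, 2] (1->10, 2->18), giving [10, 18].

[10, 18]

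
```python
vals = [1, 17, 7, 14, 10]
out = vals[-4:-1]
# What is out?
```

vals has length 5. The slice vals[-4:-1] selects indices [1, 2, 3] (1->17, 2->7, 3->14), giving [17, 7, 14].

[17, 7, 14]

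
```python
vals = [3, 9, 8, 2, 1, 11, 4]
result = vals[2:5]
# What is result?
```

vals has length 7. The slice vals[2:5] selects indices [2, 3, 4] (2->8, 3->2, 4->1), giving [8, 2, 1].

[8, 2, 1]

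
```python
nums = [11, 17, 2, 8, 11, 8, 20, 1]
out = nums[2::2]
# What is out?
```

nums has length 8. The slice nums[2::2] selects indices [2, 4, 6] (2->2, 4->11, 6->20), giving [2, 11, 20].

[2, 11, 20]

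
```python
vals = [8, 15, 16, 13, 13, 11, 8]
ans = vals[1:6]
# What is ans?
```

vals has length 7. The slice vals[1:6] selects indices [1, 2, 3, 4, 5] (1->15, 2->16, 3->13, 4->13, 5->11), giving [15, 16, 13, 13, 11].

[15, 16, 13, 13, 11]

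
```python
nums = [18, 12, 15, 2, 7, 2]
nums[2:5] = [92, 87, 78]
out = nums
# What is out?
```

nums starts as [18, 12, 15, 2, 7, 2] (length 6). The slice nums[2:5] covers indices [2, 3, 4] with values [15, 2, 7]. Replacing that slice with [92, 87, 78] (same length) produces [18, 12, 92, 87, 78, 2].

[18, 12, 92, 87, 78, 2]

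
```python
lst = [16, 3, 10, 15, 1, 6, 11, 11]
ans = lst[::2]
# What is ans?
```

lst has length 8. The slice lst[::2] selects indices [0, 2, 4, 6] (0->16, 2->10, 4->1, 6->11), giving [16, 10, 1, 11].

[16, 10, 1, 11]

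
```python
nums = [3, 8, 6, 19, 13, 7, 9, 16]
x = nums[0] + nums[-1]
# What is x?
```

nums has length 8. nums[0] = 3.
nums has length 8. Negative index -1 maps to positive index 8 + (-1) = 7. nums[7] = 16.
Sum: 3 + 16 = 19.

19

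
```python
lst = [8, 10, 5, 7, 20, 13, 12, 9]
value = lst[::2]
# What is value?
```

lst has length 8. The slice lst[::2] selects indices [0, 2, 4, 6] (0->8, 2->5, 4->20, 6->12), giving [8, 5, 20, 12].

[8, 5, 20, 12]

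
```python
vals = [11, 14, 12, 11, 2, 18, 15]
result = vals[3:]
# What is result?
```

vals has length 7. The slice vals[3:] selects indices [3, 4, 5, 6] (3->11, 4->2, 5->18, 6->15), giving [11, 2, 18, 15].

[11, 2, 18, 15]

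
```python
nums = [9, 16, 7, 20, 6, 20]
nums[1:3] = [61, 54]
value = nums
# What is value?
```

nums starts as [9, 16, 7, 20, 6, 20] (length 6). The slice nums[1:3] covers indices [1, 2] with values [16, 7]. Replacing that slice with [61, 54] (same length) produces [9, 61, 54, 20, 6, 20].

[9, 61, 54, 20, 6, 20]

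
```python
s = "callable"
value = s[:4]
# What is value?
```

s has length 8. The slice s[:4] selects indices [0, 1, 2, 3] (0->'c', 1->'a', 2->'l', 3->'l'), giving 'call'.

'call'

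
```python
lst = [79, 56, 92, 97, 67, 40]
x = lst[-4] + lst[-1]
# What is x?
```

lst has length 6. Negative index -4 maps to positive index 6 + (-4) = 2. lst[2] = 92.
lst has length 6. Negative index -1 maps to positive index 6 + (-1) = 5. lst[5] = 40.
Sum: 92 + 40 = 132.

132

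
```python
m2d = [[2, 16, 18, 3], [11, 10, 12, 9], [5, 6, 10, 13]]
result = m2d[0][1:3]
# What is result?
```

m2d[0] = [2, 16, 18, 3]. m2d[0] has length 4. The slice m2d[0][1:3] selects indices [1, 2] (1->16, 2->18), giving [16, 18].

[16, 18]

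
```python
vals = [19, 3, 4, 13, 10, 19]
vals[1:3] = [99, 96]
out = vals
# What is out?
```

vals starts as [19, 3, 4, 13, 10, 19] (length 6). The slice vals[1:3] covers indices [1, 2] with values [3, 4]. Replacing that slice with [99, 96] (same length) produces [19, 99, 96, 13, 10, 19].

[19, 99, 96, 13, 10, 19]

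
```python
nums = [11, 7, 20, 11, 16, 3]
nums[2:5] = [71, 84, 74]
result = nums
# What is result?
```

nums starts as [11, 7, 20, 11, 16, 3] (length 6). The slice nums[2:5] covers indices [2, 3, 4] with values [20, 11, 16]. Replacing that slice with [71, 84, 74] (same length) produces [11, 7, 71, 84, 74, 3].

[11, 7, 71, 84, 74, 3]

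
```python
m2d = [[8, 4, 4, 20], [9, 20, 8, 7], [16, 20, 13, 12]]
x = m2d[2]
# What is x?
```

m2d has 3 rows. Row 2 is [16, 20, 13, 12].

[16, 20, 13, 12]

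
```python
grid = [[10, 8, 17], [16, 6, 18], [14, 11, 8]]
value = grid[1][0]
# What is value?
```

grid[1] = [16, 6, 18]. Taking column 0 of that row yields 16.

16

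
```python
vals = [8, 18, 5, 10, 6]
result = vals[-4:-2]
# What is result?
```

vals has length 5. The slice vals[-4:-2] selects indices [1, 2] (1->18, 2->5), giving [18, 5].

[18, 5]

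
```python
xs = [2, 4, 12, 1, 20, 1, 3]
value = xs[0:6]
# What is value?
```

xs has length 7. The slice xs[0:6] selects indices [0, 1, 2, 3, 4, 5] (0->2, 1->4, 2->12, 3->1, 4->20, 5->1), giving [2, 4, 12, 1, 20, 1].

[2, 4, 12, 1, 20, 1]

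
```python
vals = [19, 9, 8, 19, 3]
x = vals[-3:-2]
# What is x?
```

vals has length 5. The slice vals[-3:-2] selects indices [2] (2->8), giving [8].

[8]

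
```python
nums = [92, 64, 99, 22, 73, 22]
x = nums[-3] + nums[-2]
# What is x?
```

nums has length 6. Negative index -3 maps to positive index 6 + (-3) = 3. nums[3] = 22.
nums has length 6. Negative index -2 maps to positive index 6 + (-2) = 4. nums[4] = 73.
Sum: 22 + 73 = 95.

95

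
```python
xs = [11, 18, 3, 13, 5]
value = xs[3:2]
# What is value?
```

xs has length 5. The slice xs[3:2] resolves to an empty index range, so the result is [].

[]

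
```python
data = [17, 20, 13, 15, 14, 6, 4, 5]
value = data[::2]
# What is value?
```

data has length 8. The slice data[::2] selects indices [0, 2, 4, 6] (0->17, 2->13, 4->14, 6->4), giving [17, 13, 14, 4].

[17, 13, 14, 4]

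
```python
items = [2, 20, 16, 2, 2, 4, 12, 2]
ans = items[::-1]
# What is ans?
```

items has length 8. The slice items[::-1] selects indices [7, 6, 5, 4, 3, 2, 1, 0] (7->2, 6->12, 5->4, 4->2, 3->2, 2->16, 1->20, 0->2), giving [2, 12, 4, 2, 2, 16, 20, 2].

[2, 12, 4, 2, 2, 16, 20, 2]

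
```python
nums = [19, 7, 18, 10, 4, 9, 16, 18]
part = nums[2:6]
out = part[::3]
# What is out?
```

nums has length 8. The slice nums[2:6] selects indices [2, 3, 4, 5] (2->18, 3->10, 4->4, 5->9), giving [18, 10, 4, 9]. So part = [18, 10, 4, 9]. part has length 4. The slice part[::3] selects indices [0, 3] (0->18, 3->9), giving [18, 9].

[18, 9]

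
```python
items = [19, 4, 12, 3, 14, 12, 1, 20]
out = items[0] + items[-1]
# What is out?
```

items has length 8. items[0] = 19.
items has length 8. Negative index -1 maps to positive index 8 + (-1) = 7. items[7] = 20.
Sum: 19 + 20 = 39.

39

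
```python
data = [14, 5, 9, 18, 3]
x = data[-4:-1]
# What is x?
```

data has length 5. The slice data[-4:-1] selects indices [1, 2, 3] (1->5, 2->9, 3->18), giving [5, 9, 18].

[5, 9, 18]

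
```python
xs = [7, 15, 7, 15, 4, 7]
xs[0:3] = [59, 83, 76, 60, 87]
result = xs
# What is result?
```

xs starts as [7, 15, 7, 15, 4, 7] (length 6). The slice xs[0:3] covers indices [0, 1, 2] with values [7, 15, 7]. Replacing that slice with [59, 83, 76, 60, 87] (different length) produces [59, 83, 76, 60, 87, 15, 4, 7].

[59, 83, 76, 60, 87, 15, 4, 7]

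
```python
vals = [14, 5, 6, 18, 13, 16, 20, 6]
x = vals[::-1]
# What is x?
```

vals has length 8. The slice vals[::-1] selects indices [7, 6, 5, 4, 3, 2, 1, 0] (7->6, 6->20, 5->16, 4->13, 3->18, 2->6, 1->5, 0->14), giving [6, 20, 16, 13, 18, 6, 5, 14].

[6, 20, 16, 13, 18, 6, 5, 14]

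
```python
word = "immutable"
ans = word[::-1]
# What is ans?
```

word has length 9. The slice word[::-1] selects indices [8, 7, 6, 5, 4, 3, 2, 1, 0] (8->'e', 7->'l', 6->'b', 5->'a', 4->'t', 3->'u', 2->'m', 1->'m', 0->'i'), giving 'elbatummi'.

'elbatummi'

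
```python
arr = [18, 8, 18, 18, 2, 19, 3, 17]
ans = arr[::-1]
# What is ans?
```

arr has length 8. The slice arr[::-1] selects indices [7, 6, 5, 4, 3, 2, 1, 0] (7->17, 6->3, 5->19, 4->2, 3->18, 2->18, 1->8, 0->18), giving [17, 3, 19, 2, 18, 18, 8, 18].

[17, 3, 19, 2, 18, 18, 8, 18]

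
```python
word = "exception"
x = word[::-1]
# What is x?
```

word has length 9. The slice word[::-1] selects indices [8, 7, 6, 5, 4, 3, 2, 1, 0] (8->'n', 7->'o', 6->'i', 5->'t', 4->'p', 3->'e', 2->'c', 1->'x', 0->'e'), giving 'noitpecxe'.

'noitpecxe'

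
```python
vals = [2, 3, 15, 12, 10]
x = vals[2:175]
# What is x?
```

vals has length 5. The slice vals[2:175] selects indices [2, 3, 4] (2->15, 3->12, 4->10), giving [15, 12, 10].

[15, 12, 10]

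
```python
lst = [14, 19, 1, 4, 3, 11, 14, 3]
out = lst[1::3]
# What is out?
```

lst has length 8. The slice lst[1::3] selects indices [1, 4, 7] (1->19, 4->3, 7->3), giving [19, 3, 3].

[19, 3, 3]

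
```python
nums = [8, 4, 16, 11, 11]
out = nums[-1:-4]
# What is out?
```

nums has length 5. The slice nums[-1:-4] resolves to an empty index range, so the result is [].

[]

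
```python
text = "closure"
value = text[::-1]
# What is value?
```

text has length 7. The slice text[::-1] selects indices [6, 5, 4, 3, 2, 1, 0] (6->'e', 5->'r', 4->'u', 3->'s', 2->'o', 1->'l', 0->'c'), giving 'erusolc'.

'erusolc'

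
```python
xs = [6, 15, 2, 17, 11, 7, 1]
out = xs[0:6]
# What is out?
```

xs has length 7. The slice xs[0:6] selects indices [0, 1, 2, 3, 4, 5] (0->6, 1->15, 2->2, 3->17, 4->11, 5->7), giving [6, 15, 2, 17, 11, 7].

[6, 15, 2, 17, 11, 7]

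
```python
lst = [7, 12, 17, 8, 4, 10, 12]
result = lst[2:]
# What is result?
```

lst has length 7. The slice lst[2:] selects indices [2, 3, 4, 5, 6] (2->17, 3->8, 4->4, 5->10, 6->12), giving [17, 8, 4, 10, 12].

[17, 8, 4, 10, 12]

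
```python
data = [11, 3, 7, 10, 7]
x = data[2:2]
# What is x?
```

data has length 5. The slice data[2:2] resolves to an empty index range, so the result is [].

[]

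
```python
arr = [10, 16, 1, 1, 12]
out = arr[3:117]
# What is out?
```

arr has length 5. The slice arr[3:117] selects indices [3, 4] (3->1, 4->12), giving [1, 12].

[1, 12]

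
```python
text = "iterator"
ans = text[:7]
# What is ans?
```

text has length 8. The slice text[:7] selects indices [0, 1, 2, 3, 4, 5, 6] (0->'i', 1->'t', 2->'e', 3->'r', 4->'a', 5->'t', 6->'o'), giving 'iterato'.

'iterato'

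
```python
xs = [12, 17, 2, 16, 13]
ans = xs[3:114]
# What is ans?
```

xs has length 5. The slice xs[3:114] selects indices [3, 4] (3->16, 4->13), giving [16, 13].

[16, 13]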